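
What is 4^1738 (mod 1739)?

4^1 ≡ 4 (mod 1739)
4^2 ≡ 4^2 = 16 ≡ 16 (mod 1739)
4^4 ≡ 16^2 = 256 ≡ 256 (mod 1739)
4^8 ≡ 256^2 = 65536 ≡ 1193 (mod 1739)
4^16 ≡ 1193^2 = 1423249 ≡ 747 (mod 1739)
4^32 ≡ 747^2 = 558009 ≡ 1529 (mod 1739)
4^64 ≡ 1529^2 = 2337841 ≡ 625 (mod 1739)
4^128 ≡ 625^2 = 390625 ≡ 1089 (mod 1739)
4^256 ≡ 1089^2 = 1185921 ≡ 1662 (mod 1739)
4^512 ≡ 1662^2 = 2762244 ≡ 712 (mod 1739)
4^1024 ≡ 712^2 = 506944 ≡ 895 (mod 1739)
1738 = 1024 + 512 + 128 + 64 + 8 + 2 in binary powers of 2.
So 4^1738 ≡ 895 · 712 · 1089 · 625 · 1193 · 16 ≡ 995 (mod 1739).
Since 995 ≠ 1, base 4 is a Fermat witness: 1739 is composite.

995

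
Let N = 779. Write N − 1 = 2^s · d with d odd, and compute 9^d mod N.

779 − 1 = 778 = 2^1 · 389, so d = 389.
9^1 ≡ 9 (mod 779)
9^2 ≡ 9^2 = 81 ≡ 81 (mod 779)
9^4 ≡ 81^2 = 6561 ≡ 329 (mod 779)
9^8 ≡ 329^2 = 108241 ≡ 739 (mod 779)
9^16 ≡ 739^2 = 546121 ≡ 42 (mod 779)
9^32 ≡ 42^2 = 1764 ≡ 206 (mod 779)
9^64 ≡ 206^2 = 42436 ≡ 370 (mod 779)
9^128 ≡ 370^2 = 136900 ≡ 575 (mod 779)
9^256 ≡ 575^2 = 330625 ≡ 329 (mod 779)
389 = 256 + 128 + 4 + 1 in binary powers of 2.
So 9^389 ≡ 329 · 575 · 329 · 9 ≡ 214 (mod 779).
Squaring chain: 214; never reaches −1, so base 9 is a Miller–Rabin witness that 779 is composite.

214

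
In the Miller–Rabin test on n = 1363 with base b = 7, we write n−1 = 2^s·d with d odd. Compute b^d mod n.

1209

1363 − 1 = 1362 = 2^1 · 681, so d = 681.
7^1 ≡ 7 (mod 1363)
7^2 ≡ 7^2 = 49 ≡ 49 (mod 1363)
7^4 ≡ 49^2 = 2401 ≡ 1038 (mod 1363)
7^8 ≡ 1038^2 = 1077444 ≡ 674 (mod 1363)
7^16 ≡ 674^2 = 454276 ≡ 397 (mod 1363)
7^32 ≡ 397^2 = 157609 ≡ 864 (mod 1363)
7^64 ≡ 864^2 = 746496 ≡ 935 (mod 1363)
7^128 ≡ 935^2 = 874225 ≡ 542 (mod 1363)
7^256 ≡ 542^2 = 293764 ≡ 719 (mod 1363)
7^512 ≡ 719^2 = 516961 ≡ 384 (mod 1363)
681 = 512 + 128 + 32 + 8 + 1 in binary powers of 2.
So 7^681 ≡ 384 · 542 · 864 · 674 · 7 ≡ 1209 (mod 1363).
Squaring chain: 1209; never reaches −1, so base 7 is a Miller–Rabin witness that 1363 is composite.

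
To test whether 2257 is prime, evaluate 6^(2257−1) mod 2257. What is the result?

741

6^1 ≡ 6 (mod 2257)
6^2 ≡ 6^2 = 36 ≡ 36 (mod 2257)
6^4 ≡ 36^2 = 1296 ≡ 1296 (mod 2257)
6^8 ≡ 1296^2 = 1679616 ≡ 408 (mod 2257)
6^16 ≡ 408^2 = 166464 ≡ 1703 (mod 2257)
6^32 ≡ 1703^2 = 2900209 ≡ 2221 (mod 2257)
6^64 ≡ 2221^2 = 4932841 ≡ 1296 (mod 2257)
6^128 ≡ 1296^2 = 1679616 ≡ 408 (mod 2257)
6^256 ≡ 408^2 = 166464 ≡ 1703 (mod 2257)
6^512 ≡ 1703^2 = 2900209 ≡ 2221 (mod 2257)
6^1024 ≡ 2221^2 = 4932841 ≡ 1296 (mod 2257)
6^2048 ≡ 1296^2 = 1679616 ≡ 408 (mod 2257)
2256 = 2048 + 128 + 64 + 16 in binary powers of 2.
So 6^2256 ≡ 408 · 408 · 1296 · 1703 ≡ 741 (mod 2257).
Since 741 ≠ 1, base 6 is a Fermat witness: 2257 is composite.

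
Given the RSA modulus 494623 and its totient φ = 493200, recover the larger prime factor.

φ(n) = (p−1)(q−1) = n − (p+q) + 1, so p + q = 494623 − 493200 + 1 = 1424.
p and q are the roots of t² − 1424t + 494623 = 0.
Discriminant: 1424² − 4·494623 = 2027776 − 1978492 = 49284; √49284 = 222.
q = (1424 − 222)/2 = 601, p = (1424 + 222)/2 = 823.
Check: 601 · 823 = 494623.

823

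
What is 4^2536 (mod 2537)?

317

4^1 ≡ 4 (mod 2537)
4^2 ≡ 4^2 = 16 ≡ 16 (mod 2537)
4^4 ≡ 16^2 = 256 ≡ 256 (mod 2537)
4^8 ≡ 256^2 = 65536 ≡ 2111 (mod 2537)
4^16 ≡ 2111^2 = 4456321 ≡ 1349 (mod 2537)
4^32 ≡ 1349^2 = 1819801 ≡ 772 (mod 2537)
4^64 ≡ 772^2 = 595984 ≡ 2326 (mod 2537)
4^128 ≡ 2326^2 = 5410276 ≡ 1392 (mod 2537)
4^256 ≡ 1392^2 = 1937664 ≡ 1933 (mod 2537)
4^512 ≡ 1933^2 = 3736489 ≡ 2025 (mod 2537)
4^1024 ≡ 2025^2 = 4100625 ≡ 833 (mod 2537)
4^2048 ≡ 833^2 = 693889 ≡ 1288 (mod 2537)
2536 = 2048 + 256 + 128 + 64 + 32 + 8 in binary powers of 2.
So 4^2536 ≡ 1288 · 1933 · 1392 · 2326 · 772 · 2111 ≡ 317 (mod 2537).
Since 317 ≠ 1, base 4 is a Fermat witness: 2537 is composite.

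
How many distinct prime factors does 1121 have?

2

1121 = 19 · 59
1121 = 19 · 59, which has 2 distinct prime factors.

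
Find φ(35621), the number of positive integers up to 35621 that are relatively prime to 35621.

35244

Factor: 35621 = 179 · 199.
φ(35621) = (179−1) · (199−1) = 178 · 198 = 35244.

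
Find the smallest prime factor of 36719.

73

36719 is odd.
Digit sum 26, not divisible by 3.
Ends in 9: not divisible by 5.
7: 36719 = 7·5245 + 4
11: 36719 = 11·3338 + 1
13: 36719 = 13·2824 + 7
17: 36719 = 17·2159 + 16
19: 36719 = 19·1932 + 11
23: 36719 = 23·1596 + 11
29: 36719 = 29·1266 + 5
31: 36719 = 31·1184 + 15
37: 36719 = 37·992 + 15
41: 36719 = 41·895 + 24
43: 36719 = 43·853 + 40
47: 36719 = 47·781 + 12
53: 36719 = 53·692 + 43
59: 36719 = 59·622 + 21
61: 36719 = 61·601 + 58
67: 36719 = 67·548 + 3
71: 36719 = 71·517 + 12
73: 36719 = 73·503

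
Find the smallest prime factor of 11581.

37

11581 is odd.
Digit sum 16, not divisible by 3.
Ends in 1: not divisible by 5.
7: 11581 = 7·1654 + 3
11: 11581 = 11·1052 + 9
13: 11581 = 13·890 + 11
17: 11581 = 17·681 + 4
19: 11581 = 19·609 + 10
23: 11581 = 23·503 + 12
29: 11581 = 29·399 + 10
31: 11581 = 31·373 + 18
37: 11581 = 37·313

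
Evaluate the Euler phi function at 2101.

Factor: 2101 = 11 · 191.
φ(2101) = (11−1) · (191−1) = 10 · 190 = 1900.

1900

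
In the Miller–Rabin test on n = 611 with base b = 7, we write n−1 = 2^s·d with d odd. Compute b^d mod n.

611 − 1 = 610 = 2^1 · 305, so d = 305.
7^1 ≡ 7 (mod 611)
7^2 ≡ 7^2 = 49 ≡ 49 (mod 611)
7^4 ≡ 49^2 = 2401 ≡ 568 (mod 611)
7^8 ≡ 568^2 = 322624 ≡ 16 (mod 611)
7^16 ≡ 16^2 = 256 ≡ 256 (mod 611)
7^32 ≡ 256^2 = 65536 ≡ 159 (mod 611)
7^64 ≡ 159^2 = 25281 ≡ 230 (mod 611)
7^128 ≡ 230^2 = 52900 ≡ 354 (mod 611)
7^256 ≡ 354^2 = 125316 ≡ 61 (mod 611)
305 = 256 + 32 + 16 + 1 in binary powers of 2.
So 7^305 ≡ 61 · 159 · 256 · 7 ≡ 102 (mod 611).
Squaring chain: 102; never reaches −1, so base 7 is a Miller–Rabin witness that 611 is composite.

102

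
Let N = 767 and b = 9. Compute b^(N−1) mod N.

9^1 ≡ 9 (mod 767)
9^2 ≡ 9^2 = 81 ≡ 81 (mod 767)
9^4 ≡ 81^2 = 6561 ≡ 425 (mod 767)
9^8 ≡ 425^2 = 180625 ≡ 380 (mod 767)
9^16 ≡ 380^2 = 144400 ≡ 204 (mod 767)
9^32 ≡ 204^2 = 41616 ≡ 198 (mod 767)
9^64 ≡ 198^2 = 39204 ≡ 87 (mod 767)
9^128 ≡ 87^2 = 7569 ≡ 666 (mod 767)
9^256 ≡ 666^2 = 443556 ≡ 230 (mod 767)
9^512 ≡ 230^2 = 52900 ≡ 744 (mod 767)
766 = 512 + 128 + 64 + 32 + 16 + 8 + 4 + 2 in binary powers of 2.
So 9^766 ≡ 744 · 666 · 87 · 198 · 204 · 380 · 425 · 81 ≡ 607 (mod 767).
Since 607 ≠ 1, base 9 is a Fermat witness: 767 is composite.

607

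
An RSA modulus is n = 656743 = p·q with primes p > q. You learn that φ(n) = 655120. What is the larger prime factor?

863

φ(n) = (p−1)(q−1) = n − (p+q) + 1, so p + q = 656743 − 655120 + 1 = 1624.
p and q are the roots of t² − 1624t + 656743 = 0.
Discriminant: 1624² − 4·656743 = 2637376 − 2626972 = 10404; √10404 = 102.
q = (1624 − 102)/2 = 761, p = (1624 + 102)/2 = 863.
Check: 761 · 863 = 656743.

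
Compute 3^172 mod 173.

3^1 ≡ 3 (mod 173)
3^2 ≡ 3^2 = 9 ≡ 9 (mod 173)
3^4 ≡ 9^2 = 81 ≡ 81 (mod 173)
3^8 ≡ 81^2 = 6561 ≡ 160 (mod 173)
3^16 ≡ 160^2 = 25600 ≡ 169 (mod 173)
3^32 ≡ 169^2 = 28561 ≡ 16 (mod 173)
3^64 ≡ 16^2 = 256 ≡ 83 (mod 173)
3^128 ≡ 83^2 = 6889 ≡ 142 (mod 173)
172 = 128 + 32 + 8 + 4 in binary powers of 2.
So 3^172 ≡ 142 · 16 · 160 · 81 ≡ 1 (mod 173).
Since the result is 1, base 3 gives no evidence that 173 is composite.

1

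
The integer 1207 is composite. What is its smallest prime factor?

17

1207 is odd.
Digit sum 10, not divisible by 3.
Ends in 7: not divisible by 5.
7: 1207 = 7·172 + 3
11: 1207 = 11·109 + 8
13: 1207 = 13·92 + 11
17: 1207 = 17·71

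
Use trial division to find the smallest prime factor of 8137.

79

8137 is odd.
Digit sum 19, not divisible by 3.
Ends in 7: not divisible by 5.
7: 8137 = 7·1162 + 3
11: 8137 = 11·739 + 8
13: 8137 = 13·625 + 12
17: 8137 = 17·478 + 11
19: 8137 = 19·428 + 5
23: 8137 = 23·353 + 18
29: 8137 = 29·280 + 17
31: 8137 = 31·262 + 15
37: 8137 = 37·219 + 34
41: 8137 = 41·198 + 19
43: 8137 = 43·189 + 10
47: 8137 = 47·173 + 6
53: 8137 = 53·153 + 28
59: 8137 = 59·137 + 54
61: 8137 = 61·133 + 24
67: 8137 = 67·121 + 30
71: 8137 = 71·114 + 43
73: 8137 = 73·111 + 34
79: 8137 = 79·103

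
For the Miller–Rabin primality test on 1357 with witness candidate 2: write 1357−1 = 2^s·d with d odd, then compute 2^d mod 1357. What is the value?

857

1357 − 1 = 1356 = 2^2 · 339, so d = 339.
2^1 ≡ 2 (mod 1357)
2^2 ≡ 2^2 = 4 ≡ 4 (mod 1357)
2^4 ≡ 4^2 = 16 ≡ 16 (mod 1357)
2^8 ≡ 16^2 = 256 ≡ 256 (mod 1357)
2^16 ≡ 256^2 = 65536 ≡ 400 (mod 1357)
2^32 ≡ 400^2 = 160000 ≡ 1231 (mod 1357)
2^64 ≡ 1231^2 = 1515361 ≡ 949 (mod 1357)
2^128 ≡ 949^2 = 900601 ≡ 910 (mod 1357)
2^256 ≡ 910^2 = 828100 ≡ 330 (mod 1357)
339 = 256 + 64 + 16 + 2 + 1 in binary powers of 2.
So 2^339 ≡ 330 · 949 · 400 · 4 · 2 ≡ 857 (mod 1357).
Squaring chain: 857 → 312; never reaches −1, so base 2 is a Miller–Rabin witness that 1357 is composite.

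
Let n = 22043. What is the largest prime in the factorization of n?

22043 = 7 · 3149
3149 = 47 · 67
67 is prime.
So 22043 = 7 · 47 · 67; the largest prime factor is 67.

67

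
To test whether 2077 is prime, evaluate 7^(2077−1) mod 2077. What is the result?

7^1 ≡ 7 (mod 2077)
7^2 ≡ 7^2 = 49 ≡ 49 (mod 2077)
7^4 ≡ 49^2 = 2401 ≡ 324 (mod 2077)
7^8 ≡ 324^2 = 104976 ≡ 1126 (mod 2077)
7^16 ≡ 1126^2 = 1267876 ≡ 906 (mod 2077)
7^32 ≡ 906^2 = 820836 ≡ 421 (mod 2077)
7^64 ≡ 421^2 = 177241 ≡ 696 (mod 2077)
7^128 ≡ 696^2 = 484416 ≡ 475 (mod 2077)
7^256 ≡ 475^2 = 225625 ≡ 1309 (mod 2077)
7^512 ≡ 1309^2 = 1713481 ≡ 2033 (mod 2077)
7^1024 ≡ 2033^2 = 4133089 ≡ 1936 (mod 2077)
7^2048 ≡ 1936^2 = 3748096 ≡ 1188 (mod 2077)
2076 = 2048 + 16 + 8 + 4 in binary powers of 2.
So 7^2076 ≡ 1188 · 906 · 1126 · 324 ≡ 159 (mod 2077).
Since 159 ≠ 1, base 7 is a Fermat witness: 2077 is composite.

159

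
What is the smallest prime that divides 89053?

89053 is odd.
Digit sum 25, not divisible by 3.
Ends in 3: not divisible by 5.
7: 89053 = 7·12721 + 6
11: 89053 = 11·8095 + 8
13: 89053 = 13·6850 + 3
17: 89053 = 17·5238 + 7
19: 89053 = 19·4687

19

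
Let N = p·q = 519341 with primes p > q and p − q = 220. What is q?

619

Since p = q + 220, we have 519341 = q(q + 220), so q² + 220q − 519341 = 0.
Discriminant: 220² + 4·519341 = 48400 + 2077364 = 2125764; √2125764 = 1458.
q = (−220 + 1458)/2 = 619, and p = q + 220 = 839.
Check: 619 · 839 = 519341.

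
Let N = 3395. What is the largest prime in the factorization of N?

97

3395 = 5 · 679
679 = 7 · 97
97 is prime.
So 3395 = 5 · 7 · 97; the largest prime factor is 97.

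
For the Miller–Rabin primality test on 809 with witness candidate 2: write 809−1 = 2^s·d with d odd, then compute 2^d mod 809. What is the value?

491

809 − 1 = 808 = 2^3 · 101, so d = 101.
2^1 ≡ 2 (mod 809)
2^2 ≡ 2^2 = 4 ≡ 4 (mod 809)
2^4 ≡ 4^2 = 16 ≡ 16 (mod 809)
2^8 ≡ 16^2 = 256 ≡ 256 (mod 809)
2^16 ≡ 256^2 = 65536 ≡ 7 (mod 809)
2^32 ≡ 7^2 = 49 ≡ 49 (mod 809)
2^64 ≡ 49^2 = 2401 ≡ 783 (mod 809)
101 = 64 + 32 + 4 + 1 in binary powers of 2.
So 2^101 ≡ 783 · 49 · 16 · 2 ≡ 491 (mod 809).
Squaring chain: 491 → 808 → 1; reaches −1, so base 2 does not prove 809 composite.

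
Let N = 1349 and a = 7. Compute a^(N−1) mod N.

7^1 ≡ 7 (mod 1349)
7^2 ≡ 7^2 = 49 ≡ 49 (mod 1349)
7^4 ≡ 49^2 = 2401 ≡ 1052 (mod 1349)
7^8 ≡ 1052^2 = 1106704 ≡ 524 (mod 1349)
7^16 ≡ 524^2 = 274576 ≡ 729 (mod 1349)
7^32 ≡ 729^2 = 531441 ≡ 1284 (mod 1349)
7^64 ≡ 1284^2 = 1648656 ≡ 178 (mod 1349)
7^128 ≡ 178^2 = 31684 ≡ 657 (mod 1349)
7^256 ≡ 657^2 = 431649 ≡ 1318 (mod 1349)
7^512 ≡ 1318^2 = 1737124 ≡ 961 (mod 1349)
7^1024 ≡ 961^2 = 923521 ≡ 805 (mod 1349)
1348 = 1024 + 256 + 64 + 4 in binary powers of 2.
So 7^1348 ≡ 805 · 1318 · 178 · 1052 ≡ 292 (mod 1349).
Since 292 ≠ 1, base 7 is a Fermat witness: 1349 is composite.

292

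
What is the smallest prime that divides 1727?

1727 is odd.
Digit sum 17, not divisible by 3.
Ends in 7: not divisible by 5.
7: 1727 = 7·246 + 5
11: 1727 = 11·157

11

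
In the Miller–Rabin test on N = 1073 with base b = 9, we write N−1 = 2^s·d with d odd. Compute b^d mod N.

1073 − 1 = 1072 = 2^4 · 67, so d = 67.
9^1 ≡ 9 (mod 1073)
9^2 ≡ 9^2 = 81 ≡ 81 (mod 1073)
9^4 ≡ 81^2 = 6561 ≡ 123 (mod 1073)
9^8 ≡ 123^2 = 15129 ≡ 107 (mod 1073)
9^16 ≡ 107^2 = 11449 ≡ 719 (mod 1073)
9^32 ≡ 719^2 = 516961 ≡ 848 (mod 1073)
9^64 ≡ 848^2 = 719104 ≡ 194 (mod 1073)
67 = 64 + 2 + 1 in binary powers of 2.
So 9^67 ≡ 194 · 81 · 9 ≡ 863 (mod 1073).
Squaring chain: 863 → 107 → 719 → 848; never reaches −1, so base 9 is a Miller–Rabin witness that 1073 is composite.

863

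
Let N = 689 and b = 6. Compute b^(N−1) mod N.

256

6^1 ≡ 6 (mod 689)
6^2 ≡ 6^2 = 36 ≡ 36 (mod 689)
6^4 ≡ 36^2 = 1296 ≡ 607 (mod 689)
6^8 ≡ 607^2 = 368449 ≡ 523 (mod 689)
6^16 ≡ 523^2 = 273529 ≡ 685 (mod 689)
6^32 ≡ 685^2 = 469225 ≡ 16 (mod 689)
6^64 ≡ 16^2 = 256 ≡ 256 (mod 689)
6^128 ≡ 256^2 = 65536 ≡ 81 (mod 689)
6^256 ≡ 81^2 = 6561 ≡ 360 (mod 689)
6^512 ≡ 360^2 = 129600 ≡ 68 (mod 689)
688 = 512 + 128 + 32 + 16 in binary powers of 2.
So 6^688 ≡ 68 · 81 · 16 · 685 ≡ 256 (mod 689).
Since 256 ≠ 1, base 6 is a Fermat witness: 689 is composite.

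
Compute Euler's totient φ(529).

Factor: 529 = 23^2.
φ(529) = 23^1·(23−1) = 506.

506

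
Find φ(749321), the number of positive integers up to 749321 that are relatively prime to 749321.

721648

Factor: 749321 = 47 · 107 · 149.
φ(749321) = (47−1) · (107−1) · (149−1) = 46 · 106 · 148 = 721648.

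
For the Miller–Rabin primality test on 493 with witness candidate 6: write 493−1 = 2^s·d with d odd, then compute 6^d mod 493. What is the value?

328

493 − 1 = 492 = 2^2 · 123, so d = 123.
6^1 ≡ 6 (mod 493)
6^2 ≡ 6^2 = 36 ≡ 36 (mod 493)
6^4 ≡ 36^2 = 1296 ≡ 310 (mod 493)
6^8 ≡ 310^2 = 96100 ≡ 458 (mod 493)
6^16 ≡ 458^2 = 209764 ≡ 239 (mod 493)
6^32 ≡ 239^2 = 57121 ≡ 426 (mod 493)
6^64 ≡ 426^2 = 181476 ≡ 52 (mod 493)
123 = 64 + 32 + 16 + 8 + 2 + 1 in binary powers of 2.
So 6^123 ≡ 52 · 426 · 239 · 458 · 36 · 6 ≡ 328 (mod 493).
Squaring chain: 328 → 110; never reaches −1, so base 6 is a Miller–Rabin witness that 493 is composite.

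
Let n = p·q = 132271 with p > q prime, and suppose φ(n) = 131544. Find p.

379

φ(n) = (p−1)(q−1) = n − (p+q) + 1, so p + q = 132271 − 131544 + 1 = 728.
p and q are the roots of t² − 728t + 132271 = 0.
Discriminant: 728² − 4·132271 = 529984 − 529084 = 900; √900 = 30.
q = (728 − 30)/2 = 349, p = (728 + 30)/2 = 379.
Check: 349 · 379 = 132271.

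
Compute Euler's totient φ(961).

Factor: 961 = 31^2.
φ(961) = 31^1·(31−1) = 930.

930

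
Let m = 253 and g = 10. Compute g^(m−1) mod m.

10^1 ≡ 10 (mod 253)
10^2 ≡ 10^2 = 100 ≡ 100 (mod 253)
10^4 ≡ 100^2 = 10000 ≡ 133 (mod 253)
10^8 ≡ 133^2 = 17689 ≡ 232 (mod 253)
10^16 ≡ 232^2 = 53824 ≡ 188 (mod 253)
10^32 ≡ 188^2 = 35344 ≡ 177 (mod 253)
10^64 ≡ 177^2 = 31329 ≡ 210 (mod 253)
10^128 ≡ 210^2 = 44100 ≡ 78 (mod 253)
252 = 128 + 64 + 32 + 16 + 8 + 4 in binary powers of 2.
So 10^252 ≡ 78 · 210 · 177 · 188 · 232 · 133 ≡ 177 (mod 253).
Since 177 ≠ 1, base 10 is a Fermat witness: 253 is composite.

177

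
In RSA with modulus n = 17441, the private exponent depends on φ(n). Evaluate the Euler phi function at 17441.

Factor: 17441 = 107 · 163.
φ(17441) = (107−1) · (163−1) = 106 · 162 = 17172.

17172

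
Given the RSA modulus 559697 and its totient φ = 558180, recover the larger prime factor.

φ(n) = (p−1)(q−1) = n − (p+q) + 1, so p + q = 559697 − 558180 + 1 = 1518.
p and q are the roots of t² − 1518t + 559697 = 0.
Discriminant: 1518² − 4·559697 = 2304324 − 2238788 = 65536; √65536 = 256.
q = (1518 − 256)/2 = 631, p = (1518 + 256)/2 = 887.
Check: 631 · 887 = 559697.

887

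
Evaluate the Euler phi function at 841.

812

Factor: 841 = 29^2.
φ(841) = 29^1·(29−1) = 812.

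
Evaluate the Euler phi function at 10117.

Factor: 10117 = 67 · 151.
φ(10117) = (67−1) · (151−1) = 66 · 150 = 9900.

9900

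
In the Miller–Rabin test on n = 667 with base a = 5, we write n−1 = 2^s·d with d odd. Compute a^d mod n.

667 − 1 = 666 = 2^1 · 333, so d = 333.
5^1 ≡ 5 (mod 667)
5^2 ≡ 5^2 = 25 ≡ 25 (mod 667)
5^4 ≡ 25^2 = 625 ≡ 625 (mod 667)
5^8 ≡ 625^2 = 390625 ≡ 430 (mod 667)
5^16 ≡ 430^2 = 184900 ≡ 141 (mod 667)
5^32 ≡ 141^2 = 19881 ≡ 538 (mod 667)
5^64 ≡ 538^2 = 289444 ≡ 633 (mod 667)
5^128 ≡ 633^2 = 400689 ≡ 489 (mod 667)
5^256 ≡ 489^2 = 239121 ≡ 335 (mod 667)
333 = 256 + 64 + 8 + 4 + 1 in binary powers of 2.
So 5^333 ≡ 335 · 633 · 430 · 625 · 5 ≡ 332 (mod 667).
Squaring chain: 332; never reaches −1, so base 5 is a Miller–Rabin witness that 667 is composite.

332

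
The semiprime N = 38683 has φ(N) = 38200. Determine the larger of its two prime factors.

383

φ(n) = (p−1)(q−1) = n − (p+q) + 1, so p + q = 38683 − 38200 + 1 = 484.
p and q are the roots of t² − 484t + 38683 = 0.
Discriminant: 484² − 4·38683 = 234256 − 154732 = 79524; √79524 = 282.
q = (484 − 282)/2 = 101, p = (484 + 282)/2 = 383.
Check: 101 · 383 = 38683.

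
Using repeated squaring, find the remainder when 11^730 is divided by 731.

508

11^1 ≡ 11 (mod 731)
11^2 ≡ 11^2 = 121 ≡ 121 (mod 731)
11^4 ≡ 121^2 = 14641 ≡ 21 (mod 731)
11^8 ≡ 21^2 = 441 ≡ 441 (mod 731)
11^16 ≡ 441^2 = 194481 ≡ 35 (mod 731)
11^32 ≡ 35^2 = 1225 ≡ 494 (mod 731)
11^64 ≡ 494^2 = 244036 ≡ 613 (mod 731)
11^128 ≡ 613^2 = 375769 ≡ 35 (mod 731)
11^256 ≡ 35^2 = 1225 ≡ 494 (mod 731)
11^512 ≡ 494^2 = 244036 ≡ 613 (mod 731)
730 = 512 + 128 + 64 + 16 + 8 + 2 in binary powers of 2.
So 11^730 ≡ 613 · 35 · 613 · 35 · 441 · 121 ≡ 508 (mod 731).
Since 508 ≠ 1, base 11 is a Fermat witness: 731 is composite.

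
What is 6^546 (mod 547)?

1

6^1 ≡ 6 (mod 547)
6^2 ≡ 6^2 = 36 ≡ 36 (mod 547)
6^4 ≡ 36^2 = 1296 ≡ 202 (mod 547)
6^8 ≡ 202^2 = 40804 ≡ 326 (mod 547)
6^16 ≡ 326^2 = 106276 ≡ 158 (mod 547)
6^32 ≡ 158^2 = 24964 ≡ 349 (mod 547)
6^64 ≡ 349^2 = 121801 ≡ 367 (mod 547)
6^128 ≡ 367^2 = 134689 ≡ 127 (mod 547)
6^256 ≡ 127^2 = 16129 ≡ 266 (mod 547)
6^512 ≡ 266^2 = 70756 ≡ 193 (mod 547)
546 = 512 + 32 + 2 in binary powers of 2.
So 6^546 ≡ 193 · 349 · 36 ≡ 1 (mod 547).
Since the result is 1, base 6 gives no evidence that 547 is composite.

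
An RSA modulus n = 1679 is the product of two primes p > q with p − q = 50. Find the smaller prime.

23

Since p = q + 50, we have 1679 = q(q + 50), so q² + 50q − 1679 = 0.
Discriminant: 50² + 4·1679 = 2500 + 6716 = 9216; √9216 = 96.
q = (−50 + 96)/2 = 23, and p = q + 50 = 73.
Check: 23 · 73 = 1679.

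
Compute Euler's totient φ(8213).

7980

Factor: 8213 = 43 · 191.
φ(8213) = (43−1) · (191−1) = 42 · 190 = 7980.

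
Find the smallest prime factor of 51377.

83

51377 is odd.
Digit sum 23, not divisible by 3.
Ends in 7: not divisible by 5.
7: 51377 = 7·7339 + 4
11: 51377 = 11·4670 + 7
13: 51377 = 13·3952 + 1
17: 51377 = 17·3022 + 3
19: 51377 = 19·2704 + 1
23: 51377 = 23·2233 + 18
29: 51377 = 29·1771 + 18
31: 51377 = 31·1657 + 10
37: 51377 = 37·1388 + 21
41: 51377 = 41·1253 + 4
43: 51377 = 43·1194 + 35
47: 51377 = 47·1093 + 6
53: 51377 = 53·969 + 20
59: 51377 = 59·870 + 47
61: 51377 = 61·842 + 15
67: 51377 = 67·766 + 55
71: 51377 = 71·723 + 44
73: 51377 = 73·703 + 58
79: 51377 = 79·650 + 27
83: 51377 = 83·619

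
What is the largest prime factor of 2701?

73

2701 = 37 · 73
73 is prime.
So 2701 = 37 · 73; the largest prime factor is 73.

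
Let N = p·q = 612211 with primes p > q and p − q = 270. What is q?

659

Since p = q + 270, we have 612211 = q(q + 270), so q² + 270q − 612211 = 0.
Discriminant: 270² + 4·612211 = 72900 + 2448844 = 2521744; √2521744 = 1588.
q = (−270 + 1588)/2 = 659, and p = q + 270 = 929.
Check: 659 · 929 = 612211.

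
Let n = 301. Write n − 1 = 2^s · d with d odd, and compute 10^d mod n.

301 − 1 = 300 = 2^2 · 75, so d = 75.
10^1 ≡ 10 (mod 301)
10^2 ≡ 10^2 = 100 ≡ 100 (mod 301)
10^4 ≡ 100^2 = 10000 ≡ 67 (mod 301)
10^8 ≡ 67^2 = 4489 ≡ 275 (mod 301)
10^16 ≡ 275^2 = 75625 ≡ 74 (mod 301)
10^32 ≡ 74^2 = 5476 ≡ 58 (mod 301)
10^64 ≡ 58^2 = 3364 ≡ 53 (mod 301)
75 = 64 + 8 + 2 + 1 in binary powers of 2.
So 10^75 ≡ 53 · 275 · 100 · 10 ≡ 279 (mod 301).
Squaring chain: 279 → 183; never reaches −1, so base 10 is a Miller–Rabin witness that 301 is composite.

279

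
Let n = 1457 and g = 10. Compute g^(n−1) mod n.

10^1 ≡ 10 (mod 1457)
10^2 ≡ 10^2 = 100 ≡ 100 (mod 1457)
10^4 ≡ 100^2 = 10000 ≡ 1258 (mod 1457)
10^8 ≡ 1258^2 = 1582564 ≡ 262 (mod 1457)
10^16 ≡ 262^2 = 68644 ≡ 165 (mod 1457)
10^32 ≡ 165^2 = 27225 ≡ 999 (mod 1457)
10^64 ≡ 999^2 = 998001 ≡ 1413 (mod 1457)
10^128 ≡ 1413^2 = 1996569 ≡ 479 (mod 1457)
10^256 ≡ 479^2 = 229441 ≡ 692 (mod 1457)
10^512 ≡ 692^2 = 478864 ≡ 968 (mod 1457)
10^1024 ≡ 968^2 = 937024 ≡ 173 (mod 1457)
1456 = 1024 + 256 + 128 + 32 + 16 in binary powers of 2.
So 10^1456 ≡ 173 · 692 · 479 · 999 · 165 ≡ 754 (mod 1457).
Since 754 ≠ 1, base 10 is a Fermat witness: 1457 is composite.

754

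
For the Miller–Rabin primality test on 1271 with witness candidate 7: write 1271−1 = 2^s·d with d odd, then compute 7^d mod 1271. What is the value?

191

1271 − 1 = 1270 = 2^1 · 635, so d = 635.
7^1 ≡ 7 (mod 1271)
7^2 ≡ 7^2 = 49 ≡ 49 (mod 1271)
7^4 ≡ 49^2 = 2401 ≡ 1130 (mod 1271)
7^8 ≡ 1130^2 = 1276900 ≡ 816 (mod 1271)
7^16 ≡ 816^2 = 665856 ≡ 1123 (mod 1271)
7^32 ≡ 1123^2 = 1261129 ≡ 297 (mod 1271)
7^64 ≡ 297^2 = 88209 ≡ 510 (mod 1271)
7^128 ≡ 510^2 = 260100 ≡ 816 (mod 1271)
7^256 ≡ 816^2 = 665856 ≡ 1123 (mod 1271)
7^512 ≡ 1123^2 = 1261129 ≡ 297 (mod 1271)
635 = 512 + 64 + 32 + 16 + 8 + 2 + 1 in binary powers of 2.
So 7^635 ≡ 297 · 510 · 297 · 1123 · 816 · 49 · 7 ≡ 191 (mod 1271).
Squaring chain: 191; never reaches −1, so base 7 is a Miller–Rabin witness that 1271 is composite.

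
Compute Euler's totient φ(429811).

Factor: 429811 = 17 · 131 · 193.
φ(429811) = (17−1) · (131−1) · (193−1) = 16 · 130 · 192 = 399360.

399360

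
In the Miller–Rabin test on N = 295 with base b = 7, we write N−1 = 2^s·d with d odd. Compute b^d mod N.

108

295 − 1 = 294 = 2^1 · 147, so d = 147.
7^1 ≡ 7 (mod 295)
7^2 ≡ 7^2 = 49 ≡ 49 (mod 295)
7^4 ≡ 49^2 = 2401 ≡ 41 (mod 295)
7^8 ≡ 41^2 = 1681 ≡ 206 (mod 295)
7^16 ≡ 206^2 = 42436 ≡ 251 (mod 295)
7^32 ≡ 251^2 = 63001 ≡ 166 (mod 295)
7^64 ≡ 166^2 = 27556 ≡ 121 (mod 295)
7^128 ≡ 121^2 = 14641 ≡ 186 (mod 295)
147 = 128 + 16 + 2 + 1 in binary powers of 2.
So 7^147 ≡ 186 · 251 · 49 · 7 ≡ 108 (mod 295).
Squaring chain: 108; never reaches −1, so base 7 is a Miller–Rabin witness that 295 is composite.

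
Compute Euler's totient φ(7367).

7176

Factor: 7367 = 53 · 139.
φ(7367) = (53−1) · (139−1) = 52 · 138 = 7176.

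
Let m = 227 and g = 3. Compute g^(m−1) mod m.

1

3^1 ≡ 3 (mod 227)
3^2 ≡ 3^2 = 9 ≡ 9 (mod 227)
3^4 ≡ 9^2 = 81 ≡ 81 (mod 227)
3^8 ≡ 81^2 = 6561 ≡ 205 (mod 227)
3^16 ≡ 205^2 = 42025 ≡ 30 (mod 227)
3^32 ≡ 30^2 = 900 ≡ 219 (mod 227)
3^64 ≡ 219^2 = 47961 ≡ 64 (mod 227)
3^128 ≡ 64^2 = 4096 ≡ 10 (mod 227)
226 = 128 + 64 + 32 + 2 in binary powers of 2.
So 3^226 ≡ 10 · 64 · 219 · 9 ≡ 1 (mod 227).
Since the result is 1, base 3 gives no evidence that 227 is composite.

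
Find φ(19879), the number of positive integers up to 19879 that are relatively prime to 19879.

19584

Factor: 19879 = 103 · 193.
φ(19879) = (103−1) · (193−1) = 102 · 192 = 19584.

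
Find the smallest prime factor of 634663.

31

634663 is odd.
Digit sum 28, not divisible by 3.
Ends in 3: not divisible by 5.
7: 634663 = 7·90666 + 1
11: 634663 = 11·57696 + 7
13: 634663 = 13·48820 + 3
17: 634663 = 17·37333 + 2
19: 634663 = 19·33403 + 6
23: 634663 = 23·27594 + 1
29: 634663 = 29·21884 + 27
31: 634663 = 31·20473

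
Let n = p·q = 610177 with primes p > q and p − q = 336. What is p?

Since p = q + 336, we have 610177 = q(q + 336), so q² + 336q − 610177 = 0.
Discriminant: 336² + 4·610177 = 112896 + 2440708 = 2553604; √2553604 = 1598.
q = (−336 + 1598)/2 = 631, and p = q + 336 = 967.
Check: 631 · 967 = 610177.

967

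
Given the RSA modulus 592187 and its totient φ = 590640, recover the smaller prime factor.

691

φ(n) = (p−1)(q−1) = n − (p+q) + 1, so p + q = 592187 − 590640 + 1 = 1548.
p and q are the roots of t² − 1548t + 592187 = 0.
Discriminant: 1548² − 4·592187 = 2396304 − 2368748 = 27556; √27556 = 166.
q = (1548 − 166)/2 = 691, p = (1548 + 166)/2 = 857.
Check: 691 · 857 = 592187.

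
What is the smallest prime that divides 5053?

5053 is odd.
Digit sum 13, not divisible by 3.
Ends in 3: not divisible by 5.
7: 5053 = 7·721 + 6
11: 5053 = 11·459 + 4
13: 5053 = 13·388 + 9
17: 5053 = 17·297 + 4
19: 5053 = 19·265 + 18
23: 5053 = 23·219 + 16
29: 5053 = 29·174 + 7
31: 5053 = 31·163

31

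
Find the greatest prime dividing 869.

869 = 11 · 79
79 is prime.
So 869 = 11 · 79; the largest prime factor is 79.

79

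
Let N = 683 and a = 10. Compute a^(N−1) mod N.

1

10^1 ≡ 10 (mod 683)
10^2 ≡ 10^2 = 100 ≡ 100 (mod 683)
10^4 ≡ 100^2 = 10000 ≡ 438 (mod 683)
10^8 ≡ 438^2 = 191844 ≡ 604 (mod 683)
10^16 ≡ 604^2 = 364816 ≡ 94 (mod 683)
10^32 ≡ 94^2 = 8836 ≡ 640 (mod 683)
10^64 ≡ 640^2 = 409600 ≡ 483 (mod 683)
10^128 ≡ 483^2 = 233289 ≡ 386 (mod 683)
10^256 ≡ 386^2 = 148996 ≡ 102 (mod 683)
10^512 ≡ 102^2 = 10404 ≡ 159 (mod 683)
682 = 512 + 128 + 32 + 8 + 2 in binary powers of 2.
So 10^682 ≡ 159 · 386 · 640 · 604 · 100 ≡ 1 (mod 683).
Since the result is 1, base 10 gives no evidence that 683 is composite.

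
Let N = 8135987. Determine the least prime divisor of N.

8135987 is odd.
Digit sum 41, not divisible by 3.
Ends in 7: not divisible by 5.
7: 8135987 = 7·1162283 + 6
11: 8135987 = 11·739635 + 2
13: 8135987 = 13·625845 + 2
17: 8135987 = 17·478587 + 8
19: 8135987 = 19·428209 + 16
23: 8135987 = 23·353738 + 13
29: 8135987 = 29·280551 + 8
31: 8135987 = 31·262451 + 6
37: 8135987 = 37·219891 + 20
41: 8135987 = 41·198438 + 29
43: 8135987 = 43·189209

43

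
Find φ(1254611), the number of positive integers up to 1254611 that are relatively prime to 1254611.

1211112

Factor: 1254611 = 43 · 163 · 179.
φ(1254611) = (43−1) · (163−1) · (179−1) = 42 · 162 · 178 = 1211112.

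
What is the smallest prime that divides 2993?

2993 is odd.
Digit sum 23, not divisible by 3.
Ends in 3: not divisible by 5.
7: 2993 = 7·427 + 4
11: 2993 = 11·272 + 1
13: 2993 = 13·230 + 3
17: 2993 = 17·176 + 1
19: 2993 = 19·157 + 10
23: 2993 = 23·130 + 3
29: 2993 = 29·103 + 6
31: 2993 = 31·96 + 17
37: 2993 = 37·80 + 33
41: 2993 = 41·73

41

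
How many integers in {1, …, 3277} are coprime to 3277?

Factor: 3277 = 29 · 113.
φ(3277) = (29−1) · (113−1) = 28 · 112 = 3136.

3136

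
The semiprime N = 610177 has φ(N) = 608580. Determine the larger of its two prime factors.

967

φ(n) = (p−1)(q−1) = n − (p+q) + 1, so p + q = 610177 − 608580 + 1 = 1598.
p and q are the roots of t² − 1598t + 610177 = 0.
Discriminant: 1598² − 4·610177 = 2553604 − 2440708 = 112896; √112896 = 336.
q = (1598 − 336)/2 = 631, p = (1598 + 336)/2 = 967.
Check: 631 · 967 = 610177.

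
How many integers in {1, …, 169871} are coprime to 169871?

Factor: 169871 = 13 · 73 · 179.
φ(169871) = (13−1) · (73−1) · (179−1) = 12 · 72 · 178 = 153792.

153792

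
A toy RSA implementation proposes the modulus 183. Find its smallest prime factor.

3

183 is odd.
Digit sum 12, divisible by 3.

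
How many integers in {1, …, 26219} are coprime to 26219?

25896

Factor: 26219 = 157 · 167.
φ(26219) = (157−1) · (167−1) = 156 · 166 = 25896.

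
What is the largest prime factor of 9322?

79

9322 = 2 · 4661
4661 = 59 · 79
79 is prime.
So 9322 = 2 · 59 · 79; the largest prime factor is 79.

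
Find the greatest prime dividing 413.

59

413 = 7 · 59
59 is prime.
So 413 = 7 · 59; the largest prime factor is 59.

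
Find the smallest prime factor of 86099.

13

86099 is odd.
Digit sum 32, not divisible by 3.
Ends in 9: not divisible by 5.
7: 86099 = 7·12299 + 6
11: 86099 = 11·7827 + 2
13: 86099 = 13·6623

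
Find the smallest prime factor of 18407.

18407 is odd.
Digit sum 20, not divisible by 3.
Ends in 7: not divisible by 5.
7: 18407 = 7·2629 + 4
11: 18407 = 11·1673 + 4
13: 18407 = 13·1415 + 12
17: 18407 = 17·1082 + 13
19: 18407 = 19·968 + 15
23: 18407 = 23·800 + 7
29: 18407 = 29·634 + 21
31: 18407 = 31·593 + 24
37: 18407 = 37·497 + 18
41: 18407 = 41·448 + 39
43: 18407 = 43·428 + 3
47: 18407 = 47·391 + 30
53: 18407 = 53·347 + 16
59: 18407 = 59·311 + 58
61: 18407 = 61·301 + 46
67: 18407 = 67·274 + 49
71: 18407 = 71·259 + 18
73: 18407 = 73·252 + 11
79: 18407 = 79·233

79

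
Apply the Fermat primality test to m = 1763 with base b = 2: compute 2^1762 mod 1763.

2^1 ≡ 2 (mod 1763)
2^2 ≡ 2^2 = 4 ≡ 4 (mod 1763)
2^4 ≡ 4^2 = 16 ≡ 16 (mod 1763)
2^8 ≡ 16^2 = 256 ≡ 256 (mod 1763)
2^16 ≡ 256^2 = 65536 ≡ 305 (mod 1763)
2^32 ≡ 305^2 = 93025 ≡ 1349 (mod 1763)
2^64 ≡ 1349^2 = 1819801 ≡ 385 (mod 1763)
2^128 ≡ 385^2 = 148225 ≡ 133 (mod 1763)
2^256 ≡ 133^2 = 17689 ≡ 59 (mod 1763)
2^512 ≡ 59^2 = 3481 ≡ 1718 (mod 1763)
2^1024 ≡ 1718^2 = 2951524 ≡ 262 (mod 1763)
1762 = 1024 + 512 + 128 + 64 + 32 + 2 in binary powers of 2.
So 2^1762 ≡ 262 · 1718 · 133 · 385 · 1349 · 4 ≡ 742 (mod 1763).
Since 742 ≠ 1, base 2 is a Fermat witness: 1763 is composite.

742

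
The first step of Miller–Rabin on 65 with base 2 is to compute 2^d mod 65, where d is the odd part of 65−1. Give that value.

2

65 − 1 = 64 = 2^6 · 1, so d = 1.
2^1 ≡ 2 (mod 65)
1 = 1 in binary powers of 2.
So 2^1 ≡ 2 ≡ 2 (mod 65).
Squaring chain: 2 → 4 → 16 → 61 → 16 → 61; never reaches −1, so base 2 is a Miller–Rabin witness that 65 is composite.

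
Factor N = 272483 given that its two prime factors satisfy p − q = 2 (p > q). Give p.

Since p = q + 2, we have 272483 = q(q + 2), so q² + 2q − 272483 = 0.
Discriminant: 2² + 4·272483 = 4 + 1089932 = 1089936; √1089936 = 1044.
q = (−2 + 1044)/2 = 521, and p = q + 2 = 523.
Check: 521 · 523 = 272483.

523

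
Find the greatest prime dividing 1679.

73

1679 = 23 · 73
73 is prime.
So 1679 = 23 · 73; the largest prime factor is 73.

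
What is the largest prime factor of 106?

53

106 = 2 · 53
53 is prime.
So 106 = 2 · 53; the largest prime factor is 53.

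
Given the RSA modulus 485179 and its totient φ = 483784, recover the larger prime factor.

φ(n) = (p−1)(q−1) = n − (p+q) + 1, so p + q = 485179 − 483784 + 1 = 1396.
p and q are the roots of t² − 1396t + 485179 = 0.
Discriminant: 1396² − 4·485179 = 1948816 − 1940716 = 8100; √8100 = 90.
q = (1396 − 90)/2 = 653, p = (1396 + 90)/2 = 743.
Check: 653 · 743 = 485179.

743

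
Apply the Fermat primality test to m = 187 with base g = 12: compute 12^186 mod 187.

12^1 ≡ 12 (mod 187)
12^2 ≡ 12^2 = 144 ≡ 144 (mod 187)
12^4 ≡ 144^2 = 20736 ≡ 166 (mod 187)
12^8 ≡ 166^2 = 27556 ≡ 67 (mod 187)
12^16 ≡ 67^2 = 4489 ≡ 1 (mod 187)
12^32 ≡ 1^2 = 1 ≡ 1 (mod 187)
12^64 ≡ 1^2 = 1 ≡ 1 (mod 187)
12^128 ≡ 1^2 = 1 ≡ 1 (mod 187)
186 = 128 + 32 + 16 + 8 + 2 in binary powers of 2.
So 12^186 ≡ 1 · 1 · 1 · 67 · 144 ≡ 111 (mod 187).
Since 111 ≠ 1, base 12 is a Fermat witness: 187 is composite.

111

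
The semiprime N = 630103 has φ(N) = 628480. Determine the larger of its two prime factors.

φ(n) = (p−1)(q−1) = n − (p+q) + 1, so p + q = 630103 − 628480 + 1 = 1624.
p and q are the roots of t² − 1624t + 630103 = 0.
Discriminant: 1624² − 4·630103 = 2637376 − 2520412 = 116964; √116964 = 342.
q = (1624 − 342)/2 = 641, p = (1624 + 342)/2 = 983.
Check: 641 · 983 = 630103.

983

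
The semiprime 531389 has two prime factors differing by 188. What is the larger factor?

Since p = q + 188, we have 531389 = q(q + 188), so q² + 188q − 531389 = 0.
Discriminant: 188² + 4·531389 = 35344 + 2125556 = 2160900; √2160900 = 1470.
q = (−188 + 1470)/2 = 641, and p = q + 188 = 829.
Check: 641 · 829 = 531389.

829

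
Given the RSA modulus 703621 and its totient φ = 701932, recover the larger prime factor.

φ(n) = (p−1)(q−1) = n − (p+q) + 1, so p + q = 703621 − 701932 + 1 = 1690.
p and q are the roots of t² − 1690t + 703621 = 0.
Discriminant: 1690² − 4·703621 = 2856100 − 2814484 = 41616; √41616 = 204.
q = (1690 − 204)/2 = 743, p = (1690 + 204)/2 = 947.
Check: 743 · 947 = 703621.

947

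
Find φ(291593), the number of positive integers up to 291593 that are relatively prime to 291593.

Factor: 291593 = 19 · 103 · 149.
φ(291593) = (19−1) · (103−1) · (149−1) = 18 · 102 · 148 = 271728.

271728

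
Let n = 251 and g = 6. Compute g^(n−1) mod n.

6^1 ≡ 6 (mod 251)
6^2 ≡ 6^2 = 36 ≡ 36 (mod 251)
6^4 ≡ 36^2 = 1296 ≡ 41 (mod 251)
6^8 ≡ 41^2 = 1681 ≡ 175 (mod 251)
6^16 ≡ 175^2 = 30625 ≡ 3 (mod 251)
6^32 ≡ 3^2 = 9 ≡ 9 (mod 251)
6^64 ≡ 9^2 = 81 ≡ 81 (mod 251)
6^128 ≡ 81^2 = 6561 ≡ 35 (mod 251)
250 = 128 + 64 + 32 + 16 + 8 + 2 in binary powers of 2.
So 6^250 ≡ 35 · 81 · 9 · 3 · 175 · 36 ≡ 1 (mod 251).
Since the result is 1, base 6 gives no evidence that 251 is composite.

1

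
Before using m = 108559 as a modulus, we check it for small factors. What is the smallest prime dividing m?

11

108559 is odd.
Digit sum 28, not divisible by 3.
Ends in 9: not divisible by 5.
7: 108559 = 7·15508 + 3
11: 108559 = 11·9869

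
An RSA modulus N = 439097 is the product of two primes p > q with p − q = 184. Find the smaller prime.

Since p = q + 184, we have 439097 = q(q + 184), so q² + 184q − 439097 = 0.
Discriminant: 184² + 4·439097 = 33856 + 1756388 = 1790244; √1790244 = 1338.
q = (−184 + 1338)/2 = 577, and p = q + 184 = 761.
Check: 577 · 761 = 439097.

577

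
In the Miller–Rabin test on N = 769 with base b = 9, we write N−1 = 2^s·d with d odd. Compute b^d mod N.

729

769 − 1 = 768 = 2^8 · 3, so d = 3.
9^1 ≡ 9 (mod 769)
9^2 ≡ 9^2 = 81 ≡ 81 (mod 769)
3 = 2 + 1 in binary powers of 2.
So 9^3 ≡ 81 · 9 ≡ 729 (mod 769).
Squaring chain: 729 → 62 → 768 → 1 → 1 → 1 → 1 → 1; reaches −1, so base 9 does not prove 769 composite.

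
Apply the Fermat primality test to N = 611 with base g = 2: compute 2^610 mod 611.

2^1 ≡ 2 (mod 611)
2^2 ≡ 2^2 = 4 ≡ 4 (mod 611)
2^4 ≡ 4^2 = 16 ≡ 16 (mod 611)
2^8 ≡ 16^2 = 256 ≡ 256 (mod 611)
2^16 ≡ 256^2 = 65536 ≡ 159 (mod 611)
2^32 ≡ 159^2 = 25281 ≡ 230 (mod 611)
2^64 ≡ 230^2 = 52900 ≡ 354 (mod 611)
2^128 ≡ 354^2 = 125316 ≡ 61 (mod 611)
2^256 ≡ 61^2 = 3721 ≡ 55 (mod 611)
2^512 ≡ 55^2 = 3025 ≡ 581 (mod 611)
610 = 512 + 64 + 32 + 2 in binary powers of 2.
So 2^610 ≡ 581 · 354 · 230 · 4 ≡ 101 (mod 611).
Since 101 ≠ 1, base 2 is a Fermat witness: 611 is composite.

101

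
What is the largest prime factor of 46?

46 = 2 · 23
23 is prime.
So 46 = 2 · 23; the largest prime factor is 23.

23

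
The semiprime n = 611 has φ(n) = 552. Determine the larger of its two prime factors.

φ(n) = (p−1)(q−1) = n − (p+q) + 1, so p + q = 611 − 552 + 1 = 60.
p and q are the roots of t² − 60t + 611 = 0.
Discriminant: 60² − 4·611 = 3600 − 2444 = 1156; √1156 = 34.
q = (60 − 34)/2 = 13, p = (60 + 34)/2 = 47.
Check: 13 · 47 = 611.

47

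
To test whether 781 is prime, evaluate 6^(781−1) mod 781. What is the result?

6^1 ≡ 6 (mod 781)
6^2 ≡ 6^2 = 36 ≡ 36 (mod 781)
6^4 ≡ 36^2 = 1296 ≡ 515 (mod 781)
6^8 ≡ 515^2 = 265225 ≡ 466 (mod 781)
6^16 ≡ 466^2 = 217156 ≡ 38 (mod 781)
6^32 ≡ 38^2 = 1444 ≡ 663 (mod 781)
6^64 ≡ 663^2 = 439569 ≡ 647 (mod 781)
6^128 ≡ 647^2 = 418609 ≡ 774 (mod 781)
6^256 ≡ 774^2 = 599076 ≡ 49 (mod 781)
6^512 ≡ 49^2 = 2401 ≡ 58 (mod 781)
780 = 512 + 256 + 8 + 4 in binary powers of 2.
So 6^780 ≡ 58 · 49 · 466 · 515 ≡ 375 (mod 781).
Since 375 ≠ 1, base 6 is a Fermat witness: 781 is composite.

375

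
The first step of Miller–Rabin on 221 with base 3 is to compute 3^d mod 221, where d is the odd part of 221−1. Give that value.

198

221 − 1 = 220 = 2^2 · 55, so d = 55.
3^1 ≡ 3 (mod 221)
3^2 ≡ 3^2 = 9 ≡ 9 (mod 221)
3^4 ≡ 9^2 = 81 ≡ 81 (mod 221)
3^8 ≡ 81^2 = 6561 ≡ 152 (mod 221)
3^16 ≡ 152^2 = 23104 ≡ 120 (mod 221)
3^32 ≡ 120^2 = 14400 ≡ 35 (mod 221)
55 = 32 + 16 + 4 + 2 + 1 in binary powers of 2.
So 3^55 ≡ 35 · 120 · 81 · 9 · 3 ≡ 198 (mod 221).
Squaring chain: 198 → 87; never reaches −1, so base 3 is a Miller–Rabin witness that 221 is composite.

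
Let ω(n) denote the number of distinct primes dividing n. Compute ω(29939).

3

29939 = 7^2 · 611
611 = 13 · 47
29939 = 7^2 · 13 · 47, which has 3 distinct prime factors.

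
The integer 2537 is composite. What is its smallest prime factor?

2537 is odd.
Digit sum 17, not divisible by 3.
Ends in 7: not divisible by 5.
7: 2537 = 7·362 + 3
11: 2537 = 11·230 + 7
13: 2537 = 13·195 + 2
17: 2537 = 17·149 + 4
19: 2537 = 19·133 + 10
23: 2537 = 23·110 + 7
29: 2537 = 29·87 + 14
31: 2537 = 31·81 + 26
37: 2537 = 37·68 + 21
41: 2537 = 41·61 + 36
43: 2537 = 43·59

43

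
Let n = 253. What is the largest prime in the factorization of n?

23

253 = 11 · 23
23 is prime.
So 253 = 11 · 23; the largest prime factor is 23.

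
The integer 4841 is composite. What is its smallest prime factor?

47

4841 is odd.
Digit sum 17, not divisible by 3.
Ends in 1: not divisible by 5.
7: 4841 = 7·691 + 4
11: 4841 = 11·440 + 1
13: 4841 = 13·372 + 5
17: 4841 = 17·284 + 13
19: 4841 = 19·254 + 15
23: 4841 = 23·210 + 11
29: 4841 = 29·166 + 27
31: 4841 = 31·156 + 5
37: 4841 = 37·130 + 31
41: 4841 = 41·118 + 3
43: 4841 = 43·112 + 25
47: 4841 = 47·103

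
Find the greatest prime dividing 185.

37

185 = 5 · 37
37 is prime.
So 185 = 5 · 37; the largest prime factor is 37.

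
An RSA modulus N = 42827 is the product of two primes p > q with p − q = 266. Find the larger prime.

379

Since p = q + 266, we have 42827 = q(q + 266), so q² + 266q − 42827 = 0.
Discriminant: 266² + 4·42827 = 70756 + 171308 = 242064; √242064 = 492.
q = (−266 + 492)/2 = 113, and p = q + 266 = 379.
Check: 113 · 379 = 42827.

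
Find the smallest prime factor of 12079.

47

12079 is odd.
Digit sum 19, not divisible by 3.
Ends in 9: not divisible by 5.
7: 12079 = 7·1725 + 4
11: 12079 = 11·1098 + 1
13: 12079 = 13·929 + 2
17: 12079 = 17·710 + 9
19: 12079 = 19·635 + 14
23: 12079 = 23·525 + 4
29: 12079 = 29·416 + 15
31: 12079 = 31·389 + 20
37: 12079 = 37·326 + 17
41: 12079 = 41·294 + 25
43: 12079 = 43·280 + 39
47: 12079 = 47·257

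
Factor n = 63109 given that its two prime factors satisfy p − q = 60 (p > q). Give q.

Since p = q + 60, we have 63109 = q(q + 60), so q² + 60q − 63109 = 0.
Discriminant: 60² + 4·63109 = 3600 + 252436 = 256036; √256036 = 506.
q = (−60 + 506)/2 = 223, and p = q + 60 = 283.
Check: 223 · 283 = 63109.

223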